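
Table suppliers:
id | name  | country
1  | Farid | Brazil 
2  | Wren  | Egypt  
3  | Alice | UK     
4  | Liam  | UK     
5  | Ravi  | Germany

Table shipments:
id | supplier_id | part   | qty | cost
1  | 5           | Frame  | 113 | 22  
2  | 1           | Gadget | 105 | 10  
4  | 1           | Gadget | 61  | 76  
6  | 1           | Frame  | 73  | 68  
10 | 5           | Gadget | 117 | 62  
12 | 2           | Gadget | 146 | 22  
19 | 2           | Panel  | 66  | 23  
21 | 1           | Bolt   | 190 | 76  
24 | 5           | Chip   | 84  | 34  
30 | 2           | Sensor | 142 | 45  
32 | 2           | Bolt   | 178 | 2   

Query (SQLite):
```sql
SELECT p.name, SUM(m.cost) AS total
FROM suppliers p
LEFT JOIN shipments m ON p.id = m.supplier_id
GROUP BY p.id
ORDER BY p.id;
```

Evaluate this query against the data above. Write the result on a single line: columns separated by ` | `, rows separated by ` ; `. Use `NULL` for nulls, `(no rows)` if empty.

LEFT JOIN keeps every suppliers row; unmatched ones get NULL for shipments columns.
Group by suppliers.id and compute SUM(m.cost). SUM over an all-NULL group is NULL.
  1: ids {2, 4, 6, 21} → SUM(m.cost)=230
  2: ids {12, 19, 30, 32} → SUM(m.cost)=92
  3: ids {—} → SUM(m.cost)=NULL
  4: ids {—} → SUM(m.cost)=NULL
  5: ids {1, 10, 24} → SUM(m.cost)=118

Farid | 230 ; Wren | 92 ; Alice | NULL ; Liam | NULL ; Ravi | 118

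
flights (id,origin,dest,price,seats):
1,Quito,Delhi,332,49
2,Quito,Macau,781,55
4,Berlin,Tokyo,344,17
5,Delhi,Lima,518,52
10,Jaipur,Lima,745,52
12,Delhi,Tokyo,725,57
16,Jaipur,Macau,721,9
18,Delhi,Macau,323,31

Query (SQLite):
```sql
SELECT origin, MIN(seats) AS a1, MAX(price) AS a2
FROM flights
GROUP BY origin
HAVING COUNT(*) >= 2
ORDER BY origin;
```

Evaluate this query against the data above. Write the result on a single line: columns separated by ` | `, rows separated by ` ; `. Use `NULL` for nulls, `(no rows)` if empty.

Delhi | 31 | 725 ; Jaipur | 9 | 745 ; Quito | 49 | 781

Group flights by origin.
Per group compute: MIN(seats), MAX(price).
HAVING: drop groups with fewer than 2 rows.
  Berlin: ids {4} → MIN(seats)=17, MAX(price)=344
  Delhi: ids {5, 12, 18} → MIN(seats)=31, MAX(price)=725
  Jaipur: ids {10, 16} → MIN(seats)=9, MAX(price)=745
  Quito: ids {1, 2} → MIN(seats)=49, MAX(price)=781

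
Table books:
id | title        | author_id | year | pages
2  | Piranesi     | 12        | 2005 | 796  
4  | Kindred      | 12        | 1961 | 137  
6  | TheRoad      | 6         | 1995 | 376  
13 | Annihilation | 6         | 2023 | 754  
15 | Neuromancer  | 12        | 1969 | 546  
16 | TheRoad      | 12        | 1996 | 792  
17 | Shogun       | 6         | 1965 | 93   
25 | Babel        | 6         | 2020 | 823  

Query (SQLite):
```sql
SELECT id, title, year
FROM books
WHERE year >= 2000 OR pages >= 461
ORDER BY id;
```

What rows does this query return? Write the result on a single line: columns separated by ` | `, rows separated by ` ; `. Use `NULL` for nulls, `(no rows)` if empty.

2 | Piranesi | 2005 ; 13 | Annihilation | 2023 ; 15 | Neuromancer | 1969 ; 16 | TheRoad | 1996 ; 25 | Babel | 2020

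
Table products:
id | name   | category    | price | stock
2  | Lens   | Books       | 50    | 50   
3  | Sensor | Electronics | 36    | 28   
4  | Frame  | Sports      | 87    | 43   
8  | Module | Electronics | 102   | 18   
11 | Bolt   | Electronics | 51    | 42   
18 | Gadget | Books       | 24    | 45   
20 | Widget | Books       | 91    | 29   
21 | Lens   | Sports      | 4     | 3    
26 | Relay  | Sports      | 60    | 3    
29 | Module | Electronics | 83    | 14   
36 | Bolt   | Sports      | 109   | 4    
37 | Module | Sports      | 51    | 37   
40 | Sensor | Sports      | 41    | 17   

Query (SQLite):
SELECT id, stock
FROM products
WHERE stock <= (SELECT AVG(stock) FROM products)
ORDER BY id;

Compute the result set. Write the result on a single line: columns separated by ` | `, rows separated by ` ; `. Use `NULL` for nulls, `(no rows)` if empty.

Scalar subquery: AVG(stock) over all products rows = 25.615385 (≈; comparison uses full precision).
Keep rows where stock <= that value.

8 | 18 ; 21 | 3 ; 26 | 3 ; 29 | 14 ; 36 | 4 ; 40 | 17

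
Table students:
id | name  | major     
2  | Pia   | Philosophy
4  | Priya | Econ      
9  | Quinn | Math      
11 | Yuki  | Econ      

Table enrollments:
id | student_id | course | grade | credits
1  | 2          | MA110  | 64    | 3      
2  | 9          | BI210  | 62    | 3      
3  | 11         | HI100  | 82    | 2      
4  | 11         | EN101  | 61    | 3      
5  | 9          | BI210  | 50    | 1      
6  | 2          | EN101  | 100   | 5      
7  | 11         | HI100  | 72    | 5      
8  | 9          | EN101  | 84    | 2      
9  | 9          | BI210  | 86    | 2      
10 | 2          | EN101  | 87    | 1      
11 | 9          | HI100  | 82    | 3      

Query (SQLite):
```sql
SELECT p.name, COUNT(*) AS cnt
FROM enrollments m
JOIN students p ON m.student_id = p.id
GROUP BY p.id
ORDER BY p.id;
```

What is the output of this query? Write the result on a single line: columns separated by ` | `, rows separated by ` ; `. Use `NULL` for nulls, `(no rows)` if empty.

Pia | 3 ; Quinn | 5 ; Yuki | 3

Join each enrollments row to its students via student_id.
Group joined rows by students.id; compute COUNT(*) per group.
  2: ids {1, 6, 10} → COUNT(*)=3
  9: ids {2, 5, 8, 9, 11} → COUNT(*)=5
  11: ids {3, 4, 7} → COUNT(*)=3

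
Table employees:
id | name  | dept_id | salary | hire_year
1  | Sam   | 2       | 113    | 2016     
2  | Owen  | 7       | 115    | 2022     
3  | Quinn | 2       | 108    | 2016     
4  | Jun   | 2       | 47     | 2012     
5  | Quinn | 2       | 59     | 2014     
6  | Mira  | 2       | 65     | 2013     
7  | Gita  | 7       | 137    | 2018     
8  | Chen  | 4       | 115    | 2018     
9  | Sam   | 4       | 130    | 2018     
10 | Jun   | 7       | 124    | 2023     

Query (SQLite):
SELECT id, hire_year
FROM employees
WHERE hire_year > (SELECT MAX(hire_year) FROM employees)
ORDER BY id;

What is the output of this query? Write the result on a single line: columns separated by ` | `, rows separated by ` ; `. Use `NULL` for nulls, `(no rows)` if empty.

(no rows)

Scalar subquery: MAX(hire_year) over all employees rows = 2023.
Keep rows where hire_year > that value.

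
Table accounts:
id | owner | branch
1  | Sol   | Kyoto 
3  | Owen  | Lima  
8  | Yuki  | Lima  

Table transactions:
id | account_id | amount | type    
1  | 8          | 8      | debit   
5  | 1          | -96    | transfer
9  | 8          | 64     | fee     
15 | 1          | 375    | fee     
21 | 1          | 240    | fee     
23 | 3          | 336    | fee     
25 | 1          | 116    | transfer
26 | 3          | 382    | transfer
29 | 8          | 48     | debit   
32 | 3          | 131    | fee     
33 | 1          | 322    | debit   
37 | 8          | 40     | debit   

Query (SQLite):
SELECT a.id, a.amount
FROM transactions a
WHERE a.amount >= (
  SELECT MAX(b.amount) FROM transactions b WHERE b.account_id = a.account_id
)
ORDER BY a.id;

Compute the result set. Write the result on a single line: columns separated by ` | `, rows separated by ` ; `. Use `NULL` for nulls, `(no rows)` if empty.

9 | 64 ; 15 | 375 ; 26 | 382

For each transactions row a, compute MAX(amount) over rows sharing a.account_id.
Keep row a if a.amount >= that per-group MAX.
  account_id=1: MAX(amount) = 375
  account_id=3: MAX(amount) = 382
  account_id=8: MAX(amount) = 64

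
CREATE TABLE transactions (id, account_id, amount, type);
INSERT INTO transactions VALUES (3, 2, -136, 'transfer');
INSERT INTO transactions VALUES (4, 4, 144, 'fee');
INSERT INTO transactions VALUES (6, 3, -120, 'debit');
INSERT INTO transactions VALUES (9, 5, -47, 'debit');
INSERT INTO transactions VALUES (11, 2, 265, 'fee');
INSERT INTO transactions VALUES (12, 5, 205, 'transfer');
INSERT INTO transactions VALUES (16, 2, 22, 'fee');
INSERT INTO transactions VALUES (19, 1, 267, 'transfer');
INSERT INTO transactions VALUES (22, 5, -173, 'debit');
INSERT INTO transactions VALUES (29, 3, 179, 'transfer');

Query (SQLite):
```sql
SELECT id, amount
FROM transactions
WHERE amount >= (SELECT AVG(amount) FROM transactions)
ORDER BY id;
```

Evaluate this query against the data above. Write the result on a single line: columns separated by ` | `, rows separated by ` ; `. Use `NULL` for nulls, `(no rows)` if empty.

4 | 144 ; 11 | 265 ; 12 | 205 ; 19 | 267 ; 29 | 179

Scalar subquery: AVG(amount) over all transactions rows = 60.6.
Keep rows where amount >= that value.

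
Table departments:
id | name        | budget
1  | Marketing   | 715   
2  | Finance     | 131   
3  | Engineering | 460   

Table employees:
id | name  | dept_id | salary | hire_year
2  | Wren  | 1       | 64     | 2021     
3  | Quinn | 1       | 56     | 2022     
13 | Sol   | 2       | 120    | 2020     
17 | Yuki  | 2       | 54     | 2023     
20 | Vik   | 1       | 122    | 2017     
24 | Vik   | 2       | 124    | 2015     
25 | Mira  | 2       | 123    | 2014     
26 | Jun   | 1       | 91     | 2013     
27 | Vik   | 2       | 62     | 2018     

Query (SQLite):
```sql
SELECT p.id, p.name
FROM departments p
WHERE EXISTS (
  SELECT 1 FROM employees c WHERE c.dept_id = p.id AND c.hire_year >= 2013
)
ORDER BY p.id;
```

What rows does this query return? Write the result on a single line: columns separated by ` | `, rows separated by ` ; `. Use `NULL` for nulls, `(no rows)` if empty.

For each departments row, check whether any employees with matching dept_id has hire_year >= 2013.
Keep rows where that is true.

1 | Marketing ; 2 | Finance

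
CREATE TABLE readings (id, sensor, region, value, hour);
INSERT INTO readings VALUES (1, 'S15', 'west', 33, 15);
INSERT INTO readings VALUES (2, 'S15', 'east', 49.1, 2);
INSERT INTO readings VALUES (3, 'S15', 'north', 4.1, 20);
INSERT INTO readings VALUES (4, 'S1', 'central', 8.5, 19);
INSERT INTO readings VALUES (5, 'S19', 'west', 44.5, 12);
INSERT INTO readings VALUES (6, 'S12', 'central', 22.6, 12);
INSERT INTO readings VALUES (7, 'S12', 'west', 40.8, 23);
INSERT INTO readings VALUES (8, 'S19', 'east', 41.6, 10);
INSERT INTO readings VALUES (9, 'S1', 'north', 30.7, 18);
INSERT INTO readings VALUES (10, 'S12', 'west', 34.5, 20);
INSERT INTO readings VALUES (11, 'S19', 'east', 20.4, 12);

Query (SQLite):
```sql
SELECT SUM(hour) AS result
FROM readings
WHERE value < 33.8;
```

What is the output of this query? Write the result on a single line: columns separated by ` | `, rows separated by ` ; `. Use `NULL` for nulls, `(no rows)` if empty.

96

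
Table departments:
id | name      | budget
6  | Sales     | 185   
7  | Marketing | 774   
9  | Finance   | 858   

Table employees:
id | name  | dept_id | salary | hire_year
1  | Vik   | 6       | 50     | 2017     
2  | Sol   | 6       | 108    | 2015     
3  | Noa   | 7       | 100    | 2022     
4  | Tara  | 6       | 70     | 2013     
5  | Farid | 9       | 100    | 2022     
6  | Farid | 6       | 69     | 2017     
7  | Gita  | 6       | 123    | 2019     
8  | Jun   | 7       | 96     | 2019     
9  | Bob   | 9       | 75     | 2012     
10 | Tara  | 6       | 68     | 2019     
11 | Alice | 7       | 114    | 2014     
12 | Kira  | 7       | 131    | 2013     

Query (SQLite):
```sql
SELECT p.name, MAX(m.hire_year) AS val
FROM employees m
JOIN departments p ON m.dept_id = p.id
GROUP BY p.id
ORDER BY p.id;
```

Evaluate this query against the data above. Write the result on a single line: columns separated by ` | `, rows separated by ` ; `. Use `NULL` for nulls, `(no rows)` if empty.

Sales | 2019 ; Marketing | 2022 ; Finance | 2022

Join each employees row to its departments via dept_id.
Group joined rows by departments.id; compute MAX(m.hire_year) per group.
  6: ids {1, 2, 4, 6, 7, 10} → MAX(m.hire_year)=2019
  7: ids {3, 8, 11, 12} → MAX(m.hire_year)=2022
  9: ids {5, 9} → MAX(m.hire_year)=2022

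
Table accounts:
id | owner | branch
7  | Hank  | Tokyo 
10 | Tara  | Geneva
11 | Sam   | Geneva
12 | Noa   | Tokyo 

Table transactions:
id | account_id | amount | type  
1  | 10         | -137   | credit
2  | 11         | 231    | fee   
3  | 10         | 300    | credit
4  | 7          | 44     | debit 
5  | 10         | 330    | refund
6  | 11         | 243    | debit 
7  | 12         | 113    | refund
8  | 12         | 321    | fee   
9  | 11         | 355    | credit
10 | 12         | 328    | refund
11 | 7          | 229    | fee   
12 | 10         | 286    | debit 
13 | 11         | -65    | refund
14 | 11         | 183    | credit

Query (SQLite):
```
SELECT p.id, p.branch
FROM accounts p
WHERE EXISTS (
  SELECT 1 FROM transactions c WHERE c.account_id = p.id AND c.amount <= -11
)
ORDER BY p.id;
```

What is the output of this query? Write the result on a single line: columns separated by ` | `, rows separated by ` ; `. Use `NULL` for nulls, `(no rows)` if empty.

10 | Geneva ; 11 | Geneva

For each accounts row, check whether any transactions with matching account_id has amount <= -11.
Keep rows where that is true.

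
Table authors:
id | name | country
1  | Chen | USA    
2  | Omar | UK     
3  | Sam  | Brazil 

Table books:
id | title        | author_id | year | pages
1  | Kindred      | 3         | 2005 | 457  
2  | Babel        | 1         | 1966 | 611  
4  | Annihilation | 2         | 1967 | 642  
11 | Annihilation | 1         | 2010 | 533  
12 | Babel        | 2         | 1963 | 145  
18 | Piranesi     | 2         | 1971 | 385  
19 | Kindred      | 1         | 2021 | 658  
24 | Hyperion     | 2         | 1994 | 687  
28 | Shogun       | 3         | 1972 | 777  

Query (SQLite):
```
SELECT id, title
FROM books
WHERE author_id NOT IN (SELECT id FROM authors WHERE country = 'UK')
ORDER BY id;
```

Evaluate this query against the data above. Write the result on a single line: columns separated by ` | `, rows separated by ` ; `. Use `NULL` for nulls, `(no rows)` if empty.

Inner query: authors.id where country = 'UK'.
Outer: keep books rows whose author_id is not in that set.
Inner query → {2}

1 | Kindred ; 2 | Babel ; 11 | Annihilation ; 19 | Kindred ; 28 | Shogun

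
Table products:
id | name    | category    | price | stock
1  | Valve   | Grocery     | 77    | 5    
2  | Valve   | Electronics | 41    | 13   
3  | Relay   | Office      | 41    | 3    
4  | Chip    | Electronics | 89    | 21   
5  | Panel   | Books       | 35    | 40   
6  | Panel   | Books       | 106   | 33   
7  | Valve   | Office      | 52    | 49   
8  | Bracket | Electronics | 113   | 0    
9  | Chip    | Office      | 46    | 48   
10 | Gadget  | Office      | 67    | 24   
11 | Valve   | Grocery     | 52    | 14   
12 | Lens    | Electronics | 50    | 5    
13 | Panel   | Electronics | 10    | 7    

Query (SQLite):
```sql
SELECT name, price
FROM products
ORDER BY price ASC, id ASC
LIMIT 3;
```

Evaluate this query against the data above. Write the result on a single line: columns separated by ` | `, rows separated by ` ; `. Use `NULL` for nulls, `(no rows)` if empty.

Panel | 10 ; Panel | 35 ; Valve | 41

Sort by price asc, tiebreak id asc: (10, id=13), (35, id=5), (41, id=2), (41, id=3), (46, id=9), (50, id=12) …. Take first 3.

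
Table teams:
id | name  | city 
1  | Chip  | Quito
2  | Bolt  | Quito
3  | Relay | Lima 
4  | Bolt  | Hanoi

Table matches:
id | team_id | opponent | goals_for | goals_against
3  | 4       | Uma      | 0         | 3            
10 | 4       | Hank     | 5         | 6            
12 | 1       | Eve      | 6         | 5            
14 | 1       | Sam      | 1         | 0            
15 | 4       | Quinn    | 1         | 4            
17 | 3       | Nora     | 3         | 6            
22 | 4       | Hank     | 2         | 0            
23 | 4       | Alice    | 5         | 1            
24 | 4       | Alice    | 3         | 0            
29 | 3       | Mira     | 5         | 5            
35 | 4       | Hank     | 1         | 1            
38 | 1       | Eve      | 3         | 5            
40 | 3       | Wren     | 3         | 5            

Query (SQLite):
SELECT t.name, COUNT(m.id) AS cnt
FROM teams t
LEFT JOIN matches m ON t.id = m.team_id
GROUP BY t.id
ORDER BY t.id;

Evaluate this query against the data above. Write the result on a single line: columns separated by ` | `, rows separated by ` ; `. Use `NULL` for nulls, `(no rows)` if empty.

Chip | 3 ; Bolt | 0 ; Relay | 3 ; Bolt | 7

LEFT JOIN keeps every teams row; unmatched ones get NULL for matches columns.
Group by teams.id and compute COUNT(m.id). COUNT(col) of an all-NULL group is 0.
  1: ids {12, 14, 38} → COUNT(m.id)=3
  2: ids {—} → COUNT(m.id)=0
  3: ids {17, 29, 40} → COUNT(m.id)=3
  4: ids {3, 10, 15, 22, 23, 24, 35} → COUNT(m.id)=7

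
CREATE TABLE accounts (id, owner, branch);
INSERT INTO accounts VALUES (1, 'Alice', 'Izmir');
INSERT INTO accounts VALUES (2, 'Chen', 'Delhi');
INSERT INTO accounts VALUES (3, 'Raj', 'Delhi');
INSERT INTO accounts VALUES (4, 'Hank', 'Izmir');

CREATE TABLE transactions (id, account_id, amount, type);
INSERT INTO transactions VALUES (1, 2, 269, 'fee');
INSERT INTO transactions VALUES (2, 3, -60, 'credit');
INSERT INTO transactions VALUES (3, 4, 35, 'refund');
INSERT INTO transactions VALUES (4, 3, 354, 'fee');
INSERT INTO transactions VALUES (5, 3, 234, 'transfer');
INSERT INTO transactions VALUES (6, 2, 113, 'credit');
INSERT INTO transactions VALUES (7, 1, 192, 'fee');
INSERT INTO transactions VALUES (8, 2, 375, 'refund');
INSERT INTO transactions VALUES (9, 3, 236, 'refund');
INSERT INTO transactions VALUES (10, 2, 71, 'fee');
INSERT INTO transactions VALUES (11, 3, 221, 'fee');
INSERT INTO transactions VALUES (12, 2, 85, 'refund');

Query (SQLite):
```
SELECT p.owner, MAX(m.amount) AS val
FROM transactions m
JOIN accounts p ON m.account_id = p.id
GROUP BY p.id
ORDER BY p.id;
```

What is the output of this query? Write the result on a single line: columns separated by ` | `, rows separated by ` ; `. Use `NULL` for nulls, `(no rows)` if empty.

Join each transactions row to its accounts via account_id.
Group joined rows by accounts.id; compute MAX(m.amount) per group.
  1: ids {7} → MAX(m.amount)=192
  2: ids {1, 6, 8, 10, 12} → MAX(m.amount)=375
  3: ids {2, 4, 5, 9, 11} → MAX(m.amount)=354
  4: ids {3} → MAX(m.amount)=35

Alice | 192 ; Chen | 375 ; Raj | 354 ; Hank | 35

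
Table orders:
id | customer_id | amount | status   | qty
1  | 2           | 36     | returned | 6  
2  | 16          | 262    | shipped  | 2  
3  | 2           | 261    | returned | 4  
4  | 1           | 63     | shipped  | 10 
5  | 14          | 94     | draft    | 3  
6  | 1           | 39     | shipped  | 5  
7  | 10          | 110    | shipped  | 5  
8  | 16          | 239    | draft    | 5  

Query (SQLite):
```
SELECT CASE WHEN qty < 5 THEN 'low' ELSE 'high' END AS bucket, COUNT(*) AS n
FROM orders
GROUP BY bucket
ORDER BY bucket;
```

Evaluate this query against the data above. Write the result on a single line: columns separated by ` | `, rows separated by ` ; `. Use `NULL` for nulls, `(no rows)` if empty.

high | 5 ; low | 3

Bucket rows by qty < 5 → 'low' else 'high'; count each bucket.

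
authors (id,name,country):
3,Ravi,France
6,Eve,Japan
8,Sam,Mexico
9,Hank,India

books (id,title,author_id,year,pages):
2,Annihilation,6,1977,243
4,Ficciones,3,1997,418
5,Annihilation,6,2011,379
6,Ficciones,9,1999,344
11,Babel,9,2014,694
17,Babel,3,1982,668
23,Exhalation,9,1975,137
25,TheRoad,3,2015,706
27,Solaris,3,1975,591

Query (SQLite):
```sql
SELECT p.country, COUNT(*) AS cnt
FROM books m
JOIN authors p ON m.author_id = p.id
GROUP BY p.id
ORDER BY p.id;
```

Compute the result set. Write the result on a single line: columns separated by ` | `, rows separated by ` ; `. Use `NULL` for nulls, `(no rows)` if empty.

France | 4 ; Japan | 2 ; India | 3

Join each books row to its authors via author_id.
Group joined rows by authors.id; compute COUNT(*) per group.
  3: ids {4, 17, 25, 27} → COUNT(*)=4
  6: ids {2, 5} → COUNT(*)=2
  9: ids {6, 11, 23} → COUNT(*)=3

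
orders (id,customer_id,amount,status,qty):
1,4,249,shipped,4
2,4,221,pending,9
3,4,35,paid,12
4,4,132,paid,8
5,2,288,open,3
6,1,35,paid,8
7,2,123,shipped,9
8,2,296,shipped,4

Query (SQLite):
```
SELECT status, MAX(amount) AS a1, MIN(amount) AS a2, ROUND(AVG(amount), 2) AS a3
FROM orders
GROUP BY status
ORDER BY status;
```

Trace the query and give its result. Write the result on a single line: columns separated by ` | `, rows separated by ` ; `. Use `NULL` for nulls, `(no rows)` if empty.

open | 288 | 288 | 288 ; paid | 132 | 35 | 67.33 ; pending | 221 | 221 | 221 ; shipped | 296 | 123 | 222.67

Group orders by status.
Per group compute: MAX(amount), MIN(amount), ROUND(AVG(amount), 2).
  open: ids {5} → MAX(amount)=288, MIN(amount)=288, ROUND(AVG(amount), 2)=288
  paid: ids {3, 4, 6} → MAX(amount)=132, MIN(amount)=35, ROUND(AVG(amount), 2)=67.33
  pending: ids {2} → MAX(amount)=221, MIN(amount)=221, ROUND(AVG(amount), 2)=221
  shipped: ids {1, 7, 8} → MAX(amount)=296, MIN(amount)=123, ROUND(AVG(amount), 2)=222.67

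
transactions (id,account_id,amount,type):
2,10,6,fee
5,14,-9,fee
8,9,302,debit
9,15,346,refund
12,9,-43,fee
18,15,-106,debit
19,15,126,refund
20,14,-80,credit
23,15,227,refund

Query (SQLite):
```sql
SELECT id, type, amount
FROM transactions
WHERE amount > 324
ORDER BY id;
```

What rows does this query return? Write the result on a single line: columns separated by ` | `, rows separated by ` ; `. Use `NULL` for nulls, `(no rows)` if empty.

9 | refund | 346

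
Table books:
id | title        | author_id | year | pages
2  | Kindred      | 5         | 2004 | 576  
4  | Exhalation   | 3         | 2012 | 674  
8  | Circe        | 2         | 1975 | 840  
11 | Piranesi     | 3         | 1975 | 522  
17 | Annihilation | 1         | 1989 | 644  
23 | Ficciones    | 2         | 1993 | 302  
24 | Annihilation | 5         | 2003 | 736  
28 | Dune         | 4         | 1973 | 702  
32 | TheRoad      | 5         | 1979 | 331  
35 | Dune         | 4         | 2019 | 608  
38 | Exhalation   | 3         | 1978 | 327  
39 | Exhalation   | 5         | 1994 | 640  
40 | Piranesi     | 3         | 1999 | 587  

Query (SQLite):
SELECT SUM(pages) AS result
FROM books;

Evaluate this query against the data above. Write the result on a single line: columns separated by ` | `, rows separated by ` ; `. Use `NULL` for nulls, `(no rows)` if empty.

All pages values: [576, 674, 840, 522, 644, 302, 736, 702, 331, 608, 327, 640, 587].
SUM of non-NULL values = 7489.

7489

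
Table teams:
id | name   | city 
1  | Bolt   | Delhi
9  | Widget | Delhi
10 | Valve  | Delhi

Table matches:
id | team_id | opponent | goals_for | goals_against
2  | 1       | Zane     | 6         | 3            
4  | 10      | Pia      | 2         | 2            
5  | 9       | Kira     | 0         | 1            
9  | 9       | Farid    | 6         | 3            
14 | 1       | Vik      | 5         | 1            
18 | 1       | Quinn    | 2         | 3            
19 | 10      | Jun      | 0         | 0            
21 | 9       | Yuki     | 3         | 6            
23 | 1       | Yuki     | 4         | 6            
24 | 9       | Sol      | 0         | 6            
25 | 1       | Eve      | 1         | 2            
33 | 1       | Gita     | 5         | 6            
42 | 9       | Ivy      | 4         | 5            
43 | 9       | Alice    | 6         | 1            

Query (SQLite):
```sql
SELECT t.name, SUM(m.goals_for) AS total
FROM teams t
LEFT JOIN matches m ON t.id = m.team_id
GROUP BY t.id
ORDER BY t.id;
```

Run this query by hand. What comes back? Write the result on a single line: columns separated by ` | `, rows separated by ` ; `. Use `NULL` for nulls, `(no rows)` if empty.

Bolt | 23 ; Widget | 19 ; Valve | 2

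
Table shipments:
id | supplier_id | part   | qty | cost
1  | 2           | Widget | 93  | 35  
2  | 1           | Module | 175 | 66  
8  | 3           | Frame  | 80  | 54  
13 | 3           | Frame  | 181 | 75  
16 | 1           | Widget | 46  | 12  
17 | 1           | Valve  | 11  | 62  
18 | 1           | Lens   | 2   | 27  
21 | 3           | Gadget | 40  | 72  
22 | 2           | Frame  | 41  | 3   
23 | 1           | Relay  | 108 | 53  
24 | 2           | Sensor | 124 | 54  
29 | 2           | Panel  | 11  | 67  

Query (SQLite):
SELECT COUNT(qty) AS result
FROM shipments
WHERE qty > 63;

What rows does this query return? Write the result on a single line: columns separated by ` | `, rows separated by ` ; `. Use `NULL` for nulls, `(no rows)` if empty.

Rows where qty > 63 → qty values: [93, 175, 80, 181, 108, 124].
COUNT(qty) counts non-NULL values → 6.

6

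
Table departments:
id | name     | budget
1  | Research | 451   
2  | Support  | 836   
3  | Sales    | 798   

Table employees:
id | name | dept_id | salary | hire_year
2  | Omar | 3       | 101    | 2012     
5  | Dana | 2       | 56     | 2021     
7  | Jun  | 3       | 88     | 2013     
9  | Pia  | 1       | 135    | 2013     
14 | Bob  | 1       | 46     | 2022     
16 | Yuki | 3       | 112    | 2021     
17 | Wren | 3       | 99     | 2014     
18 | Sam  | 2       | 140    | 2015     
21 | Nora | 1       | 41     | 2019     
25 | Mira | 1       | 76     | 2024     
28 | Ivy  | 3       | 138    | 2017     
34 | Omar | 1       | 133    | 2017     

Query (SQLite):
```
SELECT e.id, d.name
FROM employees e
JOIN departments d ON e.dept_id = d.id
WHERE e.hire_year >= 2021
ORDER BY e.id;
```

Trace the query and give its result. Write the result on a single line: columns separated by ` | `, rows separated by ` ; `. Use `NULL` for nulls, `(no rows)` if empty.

Each employees row matches the departments row where dept_id = departments.id.
Then keep rows with e.hire_year >= 2021.

5 | Support ; 14 | Research ; 16 | Sales ; 25 | Research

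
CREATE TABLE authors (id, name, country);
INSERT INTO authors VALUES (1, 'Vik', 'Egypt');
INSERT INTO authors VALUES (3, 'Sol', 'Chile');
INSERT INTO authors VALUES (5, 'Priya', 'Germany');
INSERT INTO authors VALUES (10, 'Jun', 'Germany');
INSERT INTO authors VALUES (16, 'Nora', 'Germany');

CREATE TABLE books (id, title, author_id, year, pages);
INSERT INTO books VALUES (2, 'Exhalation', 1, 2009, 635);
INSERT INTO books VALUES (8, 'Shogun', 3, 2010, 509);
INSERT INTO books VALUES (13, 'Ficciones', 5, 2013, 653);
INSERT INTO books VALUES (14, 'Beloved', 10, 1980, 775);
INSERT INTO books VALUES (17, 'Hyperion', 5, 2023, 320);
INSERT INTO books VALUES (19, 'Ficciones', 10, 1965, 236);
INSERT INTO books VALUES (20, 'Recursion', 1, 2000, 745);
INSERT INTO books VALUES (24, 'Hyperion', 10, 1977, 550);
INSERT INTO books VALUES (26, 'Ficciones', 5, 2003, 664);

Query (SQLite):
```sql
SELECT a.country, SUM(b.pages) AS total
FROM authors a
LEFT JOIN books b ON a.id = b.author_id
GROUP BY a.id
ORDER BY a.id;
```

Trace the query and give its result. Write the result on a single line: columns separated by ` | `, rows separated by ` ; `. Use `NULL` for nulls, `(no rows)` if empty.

LEFT JOIN keeps every authors row; unmatched ones get NULL for books columns.
Group by authors.id and compute SUM(b.pages). SUM over an all-NULL group is NULL.
  1: ids {2, 20} → SUM(b.pages)=1380
  3: ids {8} → SUM(b.pages)=509
  5: ids {13, 17, 26} → SUM(b.pages)=1637
  10: ids {14, 19, 24} → SUM(b.pages)=1561
  16: ids {—} → SUM(b.pages)=NULL

Egypt | 1380 ; Chile | 509 ; Germany | 1637 ; Germany | 1561 ; Germany | NULL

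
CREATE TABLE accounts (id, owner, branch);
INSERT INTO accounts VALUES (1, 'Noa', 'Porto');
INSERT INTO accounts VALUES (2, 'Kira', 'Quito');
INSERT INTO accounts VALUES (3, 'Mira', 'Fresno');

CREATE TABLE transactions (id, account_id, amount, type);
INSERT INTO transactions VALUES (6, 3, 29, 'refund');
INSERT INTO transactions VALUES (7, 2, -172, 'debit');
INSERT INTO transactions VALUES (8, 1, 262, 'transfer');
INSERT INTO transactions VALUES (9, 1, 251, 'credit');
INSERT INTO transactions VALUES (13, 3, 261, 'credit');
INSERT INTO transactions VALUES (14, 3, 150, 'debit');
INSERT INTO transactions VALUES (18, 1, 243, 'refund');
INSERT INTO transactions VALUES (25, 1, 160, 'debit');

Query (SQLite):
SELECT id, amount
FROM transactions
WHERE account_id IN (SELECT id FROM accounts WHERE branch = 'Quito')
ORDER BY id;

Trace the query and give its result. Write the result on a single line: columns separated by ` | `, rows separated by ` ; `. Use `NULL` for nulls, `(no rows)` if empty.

7 | -172

Inner query: accounts.id where branch = 'Quito'.
Outer: keep transactions rows whose account_id is in that set.
Inner query → {2}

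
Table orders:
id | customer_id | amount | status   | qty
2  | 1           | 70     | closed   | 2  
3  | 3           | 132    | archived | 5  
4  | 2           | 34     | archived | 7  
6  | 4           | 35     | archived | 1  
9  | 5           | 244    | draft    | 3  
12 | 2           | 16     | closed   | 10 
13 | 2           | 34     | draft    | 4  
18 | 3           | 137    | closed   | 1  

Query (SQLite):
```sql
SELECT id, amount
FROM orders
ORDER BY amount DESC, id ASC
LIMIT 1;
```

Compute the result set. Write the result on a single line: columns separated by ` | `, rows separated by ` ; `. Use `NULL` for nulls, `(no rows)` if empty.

9 | 244

Sort by amount desc, tiebreak id asc: (244, id=9), (137, id=18), (132, id=3), (70, id=2) …. Take first 1.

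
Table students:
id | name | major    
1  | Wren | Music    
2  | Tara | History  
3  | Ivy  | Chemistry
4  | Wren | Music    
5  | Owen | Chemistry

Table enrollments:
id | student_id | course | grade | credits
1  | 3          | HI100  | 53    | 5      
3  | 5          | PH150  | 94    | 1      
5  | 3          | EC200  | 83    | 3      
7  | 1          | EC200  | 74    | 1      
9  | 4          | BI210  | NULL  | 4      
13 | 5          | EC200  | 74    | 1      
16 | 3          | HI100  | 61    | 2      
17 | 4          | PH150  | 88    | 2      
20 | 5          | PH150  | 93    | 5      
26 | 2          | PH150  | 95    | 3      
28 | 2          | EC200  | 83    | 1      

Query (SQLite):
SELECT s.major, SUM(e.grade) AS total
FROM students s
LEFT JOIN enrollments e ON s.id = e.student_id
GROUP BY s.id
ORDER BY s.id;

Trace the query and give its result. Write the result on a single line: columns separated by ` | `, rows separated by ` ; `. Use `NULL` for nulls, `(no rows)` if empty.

Music | 74 ; History | 178 ; Chemistry | 197 ; Music | 88 ; Chemistry | 261

LEFT JOIN keeps every students row; unmatched ones get NULL for enrollments columns.
Group by students.id and compute SUM(e.grade). SUM over an all-NULL group is NULL.
  1: ids {7} → SUM(e.grade)=74
  2: ids {26, 28} → SUM(e.grade)=178
  3: ids {1, 5, 16} → SUM(e.grade)=197
  4: ids {9, 17} → SUM(e.grade)=88
  5: ids {3, 13, 20} → SUM(e.grade)=261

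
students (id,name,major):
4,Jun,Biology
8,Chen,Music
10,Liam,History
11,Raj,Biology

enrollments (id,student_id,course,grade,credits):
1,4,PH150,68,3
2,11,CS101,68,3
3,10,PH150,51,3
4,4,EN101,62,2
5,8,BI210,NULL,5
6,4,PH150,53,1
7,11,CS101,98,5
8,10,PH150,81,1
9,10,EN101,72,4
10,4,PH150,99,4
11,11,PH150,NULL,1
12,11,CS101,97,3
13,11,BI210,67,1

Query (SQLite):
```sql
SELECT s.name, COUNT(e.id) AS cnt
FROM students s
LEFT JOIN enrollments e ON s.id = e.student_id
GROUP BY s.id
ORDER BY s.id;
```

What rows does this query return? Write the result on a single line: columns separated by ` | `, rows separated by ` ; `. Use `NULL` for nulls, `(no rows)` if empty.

LEFT JOIN keeps every students row; unmatched ones get NULL for enrollments columns.
Group by students.id and compute COUNT(e.id). COUNT(col) of an all-NULL group is 0.
  4: ids {1, 4, 6, 10} → COUNT(e.id)=4
  8: ids {5} → COUNT(e.id)=1
  10: ids {3, 8, 9} → COUNT(e.id)=3
  11: ids {2, 7, 11, 12, 13} → COUNT(e.id)=5

Jun | 4 ; Chen | 1 ; Liam | 3 ; Raj | 5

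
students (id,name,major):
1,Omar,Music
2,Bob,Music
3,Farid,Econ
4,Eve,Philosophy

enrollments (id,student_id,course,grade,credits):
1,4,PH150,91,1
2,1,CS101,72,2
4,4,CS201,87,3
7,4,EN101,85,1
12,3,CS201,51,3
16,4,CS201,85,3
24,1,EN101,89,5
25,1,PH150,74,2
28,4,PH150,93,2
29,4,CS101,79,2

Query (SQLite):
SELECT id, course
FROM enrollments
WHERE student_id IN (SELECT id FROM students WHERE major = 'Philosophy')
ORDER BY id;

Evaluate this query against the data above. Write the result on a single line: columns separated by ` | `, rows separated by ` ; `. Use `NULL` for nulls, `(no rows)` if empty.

1 | PH150 ; 4 | CS201 ; 7 | EN101 ; 16 | CS201 ; 28 | PH150 ; 29 | CS101

Inner query: students.id where major = 'Philosophy'.
Outer: keep enrollments rows whose student_id is in that set.
Inner query → {4}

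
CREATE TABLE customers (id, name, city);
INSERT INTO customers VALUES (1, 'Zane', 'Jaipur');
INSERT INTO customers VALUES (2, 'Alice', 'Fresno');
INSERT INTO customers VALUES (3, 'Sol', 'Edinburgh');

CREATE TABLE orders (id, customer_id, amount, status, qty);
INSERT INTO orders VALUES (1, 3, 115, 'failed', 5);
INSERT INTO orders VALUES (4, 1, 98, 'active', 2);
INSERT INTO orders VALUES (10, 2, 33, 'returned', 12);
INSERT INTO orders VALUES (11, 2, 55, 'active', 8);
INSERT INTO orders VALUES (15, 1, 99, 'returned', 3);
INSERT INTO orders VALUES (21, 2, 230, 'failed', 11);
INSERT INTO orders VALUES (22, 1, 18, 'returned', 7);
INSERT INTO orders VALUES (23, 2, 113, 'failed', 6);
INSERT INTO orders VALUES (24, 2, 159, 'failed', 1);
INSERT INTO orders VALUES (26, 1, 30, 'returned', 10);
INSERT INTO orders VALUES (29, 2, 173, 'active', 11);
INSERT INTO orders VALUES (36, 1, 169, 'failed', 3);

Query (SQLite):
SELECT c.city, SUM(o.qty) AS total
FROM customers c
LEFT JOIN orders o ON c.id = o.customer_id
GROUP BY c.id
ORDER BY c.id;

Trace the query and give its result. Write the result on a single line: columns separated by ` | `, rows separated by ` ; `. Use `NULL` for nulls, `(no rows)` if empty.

LEFT JOIN keeps every customers row; unmatched ones get NULL for orders columns.
Group by customers.id and compute SUM(o.qty). SUM over an all-NULL group is NULL.
  1: ids {4, 15, 22, 26, 36} → SUM(o.qty)=25
  2: ids {10, 11, 21, 23, 24, 29} → SUM(o.qty)=49
  3: ids {1} → SUM(o.qty)=5

Jaipur | 25 ; Fresno | 49 ; Edinburgh | 5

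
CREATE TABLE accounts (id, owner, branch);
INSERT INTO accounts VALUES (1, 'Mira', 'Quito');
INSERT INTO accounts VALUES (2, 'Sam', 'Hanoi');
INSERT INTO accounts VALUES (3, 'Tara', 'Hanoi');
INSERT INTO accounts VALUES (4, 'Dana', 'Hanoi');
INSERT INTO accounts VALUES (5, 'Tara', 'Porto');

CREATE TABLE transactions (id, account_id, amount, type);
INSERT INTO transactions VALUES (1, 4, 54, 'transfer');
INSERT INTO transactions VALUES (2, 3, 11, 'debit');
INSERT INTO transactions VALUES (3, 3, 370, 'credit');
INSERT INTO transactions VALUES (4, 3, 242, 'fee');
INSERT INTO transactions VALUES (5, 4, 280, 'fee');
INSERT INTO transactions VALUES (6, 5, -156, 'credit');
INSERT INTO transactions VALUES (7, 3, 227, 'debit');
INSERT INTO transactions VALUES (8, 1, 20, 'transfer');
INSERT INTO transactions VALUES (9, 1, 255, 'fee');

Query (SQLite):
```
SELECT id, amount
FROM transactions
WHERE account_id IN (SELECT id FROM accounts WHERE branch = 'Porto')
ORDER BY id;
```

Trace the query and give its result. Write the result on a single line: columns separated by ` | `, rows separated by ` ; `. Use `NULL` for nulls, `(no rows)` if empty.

6 | -156

Inner query: accounts.id where branch = 'Porto'.
Outer: keep transactions rows whose account_id is in that set.
Inner query → {5}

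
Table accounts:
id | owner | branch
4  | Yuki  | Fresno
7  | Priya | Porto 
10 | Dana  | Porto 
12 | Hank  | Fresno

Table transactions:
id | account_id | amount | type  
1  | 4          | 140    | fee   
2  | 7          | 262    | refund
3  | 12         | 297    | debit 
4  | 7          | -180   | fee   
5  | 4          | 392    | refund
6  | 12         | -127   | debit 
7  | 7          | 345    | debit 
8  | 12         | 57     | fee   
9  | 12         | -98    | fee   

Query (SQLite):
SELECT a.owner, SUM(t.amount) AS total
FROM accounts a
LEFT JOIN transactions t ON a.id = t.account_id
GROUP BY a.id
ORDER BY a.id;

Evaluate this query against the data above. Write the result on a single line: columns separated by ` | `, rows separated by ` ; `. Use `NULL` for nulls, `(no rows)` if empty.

LEFT JOIN keeps every accounts row; unmatched ones get NULL for transactions columns.
Group by accounts.id and compute SUM(t.amount). SUM over an all-NULL group is NULL.
  4: ids {1, 5} → SUM(t.amount)=532
  7: ids {2, 4, 7} → SUM(t.amount)=427
  10: ids {—} → SUM(t.amount)=NULL
  12: ids {3, 6, 8, 9} → SUM(t.amount)=129

Yuki | 532 ; Priya | 427 ; Dana | NULL ; Hank | 129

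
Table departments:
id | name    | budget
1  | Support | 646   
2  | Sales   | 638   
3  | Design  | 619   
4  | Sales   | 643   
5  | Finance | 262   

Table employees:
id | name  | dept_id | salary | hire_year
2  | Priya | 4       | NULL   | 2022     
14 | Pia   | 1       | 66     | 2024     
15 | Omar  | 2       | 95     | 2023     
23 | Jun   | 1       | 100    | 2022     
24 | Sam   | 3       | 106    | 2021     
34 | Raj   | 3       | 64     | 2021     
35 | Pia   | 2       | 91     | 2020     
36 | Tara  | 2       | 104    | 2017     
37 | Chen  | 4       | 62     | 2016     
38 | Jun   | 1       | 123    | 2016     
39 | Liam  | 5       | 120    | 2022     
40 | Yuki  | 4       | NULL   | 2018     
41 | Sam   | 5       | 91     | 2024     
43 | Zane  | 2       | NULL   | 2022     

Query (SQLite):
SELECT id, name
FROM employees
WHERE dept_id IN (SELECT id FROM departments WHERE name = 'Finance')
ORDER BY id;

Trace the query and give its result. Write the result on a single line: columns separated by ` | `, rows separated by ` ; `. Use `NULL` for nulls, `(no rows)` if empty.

39 | Liam ; 41 | Sam

Inner query: departments.id where name = 'Finance'.
Outer: keep employees rows whose dept_id is in that set.
Inner query → {5}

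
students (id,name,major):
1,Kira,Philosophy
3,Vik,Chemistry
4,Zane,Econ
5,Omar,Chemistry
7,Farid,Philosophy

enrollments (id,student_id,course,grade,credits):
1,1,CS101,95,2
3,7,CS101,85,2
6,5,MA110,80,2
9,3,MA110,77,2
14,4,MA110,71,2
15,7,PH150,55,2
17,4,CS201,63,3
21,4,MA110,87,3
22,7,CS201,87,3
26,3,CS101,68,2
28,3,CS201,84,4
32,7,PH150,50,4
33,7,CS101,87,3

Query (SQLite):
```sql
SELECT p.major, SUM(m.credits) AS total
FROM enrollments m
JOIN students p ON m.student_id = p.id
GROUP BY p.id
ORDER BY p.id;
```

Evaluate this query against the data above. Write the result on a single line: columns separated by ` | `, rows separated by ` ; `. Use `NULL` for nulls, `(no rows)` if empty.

Join each enrollments row to its students via student_id.
Group joined rows by students.id; compute SUM(m.credits) per group.
  1: ids {1} → SUM(m.credits)=2
  3: ids {9, 26, 28} → SUM(m.credits)=8
  4: ids {14, 17, 21} → SUM(m.credits)=8
  5: ids {6} → SUM(m.credits)=2
  7: ids {3, 15, 22, 32, 33} → SUM(m.credits)=14

Philosophy | 2 ; Chemistry | 8 ; Econ | 8 ; Chemistry | 2 ; Philosophy | 14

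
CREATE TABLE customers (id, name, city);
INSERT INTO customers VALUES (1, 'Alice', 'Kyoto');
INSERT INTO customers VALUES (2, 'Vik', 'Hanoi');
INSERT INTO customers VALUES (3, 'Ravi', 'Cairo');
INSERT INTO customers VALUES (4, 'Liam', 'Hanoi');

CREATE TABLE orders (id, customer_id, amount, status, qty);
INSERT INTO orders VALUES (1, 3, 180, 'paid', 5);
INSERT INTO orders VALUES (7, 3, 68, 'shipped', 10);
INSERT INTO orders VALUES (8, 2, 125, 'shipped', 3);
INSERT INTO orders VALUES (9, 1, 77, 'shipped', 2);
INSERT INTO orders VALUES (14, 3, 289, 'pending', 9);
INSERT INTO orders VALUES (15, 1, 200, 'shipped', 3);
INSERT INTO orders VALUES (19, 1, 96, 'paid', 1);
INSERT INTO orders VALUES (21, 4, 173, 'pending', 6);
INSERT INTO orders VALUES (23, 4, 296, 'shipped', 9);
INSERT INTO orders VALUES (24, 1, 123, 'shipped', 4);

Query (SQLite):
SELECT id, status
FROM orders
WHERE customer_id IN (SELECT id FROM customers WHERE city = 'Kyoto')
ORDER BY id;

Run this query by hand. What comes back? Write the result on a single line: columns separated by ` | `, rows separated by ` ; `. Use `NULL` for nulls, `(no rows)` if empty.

9 | shipped ; 15 | shipped ; 19 | paid ; 24 | shipped

Inner query: customers.id where city = 'Kyoto'.
Outer: keep orders rows whose customer_id is in that set.
Inner query → {1}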